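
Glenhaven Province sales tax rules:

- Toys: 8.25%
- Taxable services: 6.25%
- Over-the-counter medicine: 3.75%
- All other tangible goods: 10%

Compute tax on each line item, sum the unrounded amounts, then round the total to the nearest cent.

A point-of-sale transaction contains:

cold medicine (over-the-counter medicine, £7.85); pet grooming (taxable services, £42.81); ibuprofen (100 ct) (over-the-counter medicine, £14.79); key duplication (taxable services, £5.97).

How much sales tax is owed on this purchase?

Cold medicine £7.85: over-the-counter medicine → 3.75% → £0.294375
Pet grooming £42.81: taxable services → 6.25% → £2.675625
Ibuprofen (100 ct) £14.79: over-the-counter medicine → 3.75% → £0.554625
Key duplication £5.97: taxable services → 6.25% → £0.373125
Unrounded tax sum = £3.89775 → £3.90

£3.90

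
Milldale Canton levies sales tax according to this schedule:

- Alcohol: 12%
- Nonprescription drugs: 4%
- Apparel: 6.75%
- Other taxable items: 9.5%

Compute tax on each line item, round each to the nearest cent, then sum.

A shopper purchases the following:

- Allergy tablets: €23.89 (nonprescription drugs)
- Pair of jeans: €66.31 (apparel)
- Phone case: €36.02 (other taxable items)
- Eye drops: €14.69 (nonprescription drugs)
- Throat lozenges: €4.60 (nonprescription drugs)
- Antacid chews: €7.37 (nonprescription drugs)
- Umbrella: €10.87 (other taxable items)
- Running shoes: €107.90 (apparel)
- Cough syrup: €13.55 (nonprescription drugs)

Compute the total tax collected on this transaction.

€18.77

Allergy tablets €23.89: nonprescription drugs → 4% → €0.96
Pair of jeans €66.31: apparel → 6.75% → €4.48
Phone case €36.02: other taxable items → 9.5% → €3.42
Eye drops €14.69: nonprescription drugs → 4% → €0.59
Throat lozenges €4.60: nonprescription drugs → 4% → €0.18
Antacid chews €7.37: nonprescription drugs → 4% → €0.29
Umbrella €10.87: other taxable items → 9.5% → €1.03
Running shoes €107.90: apparel → 6.75% → €7.28
Cough syrup €13.55: nonprescription drugs → 4% → €0.54
Total tax = €0.96 + €4.48 + €3.42 + €0.59 + €0.18 + €0.29 + €1.03 + €7.28 + €0.54 = €18.77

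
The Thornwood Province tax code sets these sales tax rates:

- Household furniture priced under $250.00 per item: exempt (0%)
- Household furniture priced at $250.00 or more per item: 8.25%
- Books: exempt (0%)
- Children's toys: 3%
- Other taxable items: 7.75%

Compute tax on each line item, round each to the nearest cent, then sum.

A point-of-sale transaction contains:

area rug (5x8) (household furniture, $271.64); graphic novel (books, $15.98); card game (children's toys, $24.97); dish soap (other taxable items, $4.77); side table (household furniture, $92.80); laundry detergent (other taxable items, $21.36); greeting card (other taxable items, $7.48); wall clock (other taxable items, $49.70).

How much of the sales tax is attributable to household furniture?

$22.41

Area rug (5x8) $271.64: household furniture, $250.00 or more → 8.25% → $22.41
Side table $92.80: household furniture, under $250.00 → 0% → $0.00
Tax on household furniture = $22.41 + $0.00 = $22.41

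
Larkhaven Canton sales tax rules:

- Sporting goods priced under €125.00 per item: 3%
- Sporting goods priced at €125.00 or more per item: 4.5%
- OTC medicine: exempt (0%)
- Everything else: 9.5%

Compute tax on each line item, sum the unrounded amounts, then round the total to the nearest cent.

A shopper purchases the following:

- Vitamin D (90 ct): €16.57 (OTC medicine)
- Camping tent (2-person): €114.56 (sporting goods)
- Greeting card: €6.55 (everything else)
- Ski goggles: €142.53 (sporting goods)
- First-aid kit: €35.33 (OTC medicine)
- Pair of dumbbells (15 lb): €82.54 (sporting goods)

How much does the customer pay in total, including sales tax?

Vitamin D (90 ct) €16.57: OTC medicine → 0% → €0.00
Camping tent (2-person) €114.56: sporting goods, under €125.00 → 3% → €3.4368
Greeting card €6.55: everything else → 9.5% → €0.62225
Ski goggles €142.53: sporting goods, €125.00 or more → 4.5% → €6.41385
First-aid kit €35.33: OTC medicine → 0% → €0.00
Pair of dumbbells (15 lb) €82.54: sporting goods, under €125.00 → 3% → €2.4762
Subtotal = €398.08; unrounded tax = €12.9491 → €12.95; total due = €411.03

€411.03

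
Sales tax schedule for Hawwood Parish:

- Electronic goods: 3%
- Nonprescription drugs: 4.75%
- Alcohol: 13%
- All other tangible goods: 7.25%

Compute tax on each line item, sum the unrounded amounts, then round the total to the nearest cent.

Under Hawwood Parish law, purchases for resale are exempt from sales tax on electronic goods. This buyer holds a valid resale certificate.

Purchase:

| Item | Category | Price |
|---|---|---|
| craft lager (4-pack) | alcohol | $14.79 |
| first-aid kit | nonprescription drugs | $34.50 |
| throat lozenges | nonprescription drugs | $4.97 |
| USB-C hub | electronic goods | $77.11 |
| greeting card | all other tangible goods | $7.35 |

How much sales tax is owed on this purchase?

$4.33

Craft lager (4-pack) $14.79: alcohol → 13% → $1.9227
First-aid kit $34.50: nonprescription drugs → 4.75% → $1.63875
Throat lozenges $4.97: nonprescription drugs → 4.75% → $0.236075
USB-C hub $77.11: electronic goods, buyer-exempt → 0% → $0.00
Greeting card $7.35: all other tangible goods → 7.25% → $0.532875
Unrounded tax sum = $4.3304 → $4.33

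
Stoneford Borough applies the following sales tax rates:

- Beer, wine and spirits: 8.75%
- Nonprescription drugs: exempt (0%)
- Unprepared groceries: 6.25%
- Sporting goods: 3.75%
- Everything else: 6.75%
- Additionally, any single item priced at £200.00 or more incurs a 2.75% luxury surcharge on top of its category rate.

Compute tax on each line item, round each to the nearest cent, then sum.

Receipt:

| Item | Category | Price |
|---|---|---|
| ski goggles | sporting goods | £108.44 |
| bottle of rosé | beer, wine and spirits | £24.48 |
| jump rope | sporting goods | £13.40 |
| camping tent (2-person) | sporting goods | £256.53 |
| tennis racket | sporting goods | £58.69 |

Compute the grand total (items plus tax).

£487.12

Ski goggles £108.44: sporting goods → 3.75% → £4.07
Bottle of rosé £24.48: beer, wine and spirits → 8.75% → £2.14
Jump rope £13.40: sporting goods → 3.75% → £0.50
Camping tent (2-person) £256.53: sporting goods → 3.75% + 2.75% surcharge = 6.5% → £16.67
Tennis racket £58.69: sporting goods → 3.75% → £2.20
Subtotal = £461.54; tax = £25.58; total due = £487.12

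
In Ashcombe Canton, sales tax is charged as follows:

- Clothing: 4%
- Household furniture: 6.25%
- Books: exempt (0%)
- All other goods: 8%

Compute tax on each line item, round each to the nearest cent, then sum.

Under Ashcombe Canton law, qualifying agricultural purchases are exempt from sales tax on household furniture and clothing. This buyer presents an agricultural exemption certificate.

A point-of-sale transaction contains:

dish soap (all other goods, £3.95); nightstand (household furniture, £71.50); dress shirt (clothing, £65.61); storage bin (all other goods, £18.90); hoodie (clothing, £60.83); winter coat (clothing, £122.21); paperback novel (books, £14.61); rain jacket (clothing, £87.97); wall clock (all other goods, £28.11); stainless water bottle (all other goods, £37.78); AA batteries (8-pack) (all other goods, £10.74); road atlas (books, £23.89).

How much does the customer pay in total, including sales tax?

£554.06

Dish soap £3.95: all other goods → 8% → £0.32
Nightstand £71.50: household furniture, buyer-exempt → 0% → £0.00
Dress shirt £65.61: clothing, buyer-exempt → 0% → £0.00
Storage bin £18.90: all other goods → 8% → £1.51
Hoodie £60.83: clothing, buyer-exempt → 0% → £0.00
Winter coat £122.21: clothing, buyer-exempt → 0% → £0.00
Paperback novel £14.61: books → 0% → £0.00
Rain jacket £87.97: clothing, buyer-exempt → 0% → £0.00
Wall clock £28.11: all other goods → 8% → £2.25
Stainless water bottle £37.78: all other goods → 8% → £3.02
AA batteries (8-pack) £10.74: all other goods → 8% → £0.86
Road atlas £23.89: books → 0% → £0.00
Subtotal = £546.10; tax = £7.96; total due = £554.06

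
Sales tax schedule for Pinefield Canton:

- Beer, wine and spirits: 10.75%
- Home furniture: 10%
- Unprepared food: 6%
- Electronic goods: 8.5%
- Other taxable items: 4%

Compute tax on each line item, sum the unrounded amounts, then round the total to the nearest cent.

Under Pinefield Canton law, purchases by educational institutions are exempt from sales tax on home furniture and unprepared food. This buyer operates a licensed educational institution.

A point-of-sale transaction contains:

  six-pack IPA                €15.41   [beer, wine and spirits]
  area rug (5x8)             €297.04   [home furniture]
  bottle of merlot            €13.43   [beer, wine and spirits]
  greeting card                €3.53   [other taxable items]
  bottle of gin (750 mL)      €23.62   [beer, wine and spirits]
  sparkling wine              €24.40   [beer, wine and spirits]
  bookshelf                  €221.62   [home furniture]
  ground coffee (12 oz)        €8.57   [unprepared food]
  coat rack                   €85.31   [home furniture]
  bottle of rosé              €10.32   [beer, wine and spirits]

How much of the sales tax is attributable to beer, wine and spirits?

Six-pack IPA €15.41: beer, wine and spirits → 10.75% → €1.656575
Bottle of merlot €13.43: beer, wine and spirits → 10.75% → €1.443725
Bottle of gin (750 mL) €23.62: beer, wine and spirits → 10.75% → €2.53915
Sparkling wine €24.40: beer, wine and spirits → 10.75% → €2.623
Bottle of rosé €10.32: beer, wine and spirits → 10.75% → €1.1094
Tax on beer, wine and spirits: unrounded sum = €9.37185 → €9.37

€9.37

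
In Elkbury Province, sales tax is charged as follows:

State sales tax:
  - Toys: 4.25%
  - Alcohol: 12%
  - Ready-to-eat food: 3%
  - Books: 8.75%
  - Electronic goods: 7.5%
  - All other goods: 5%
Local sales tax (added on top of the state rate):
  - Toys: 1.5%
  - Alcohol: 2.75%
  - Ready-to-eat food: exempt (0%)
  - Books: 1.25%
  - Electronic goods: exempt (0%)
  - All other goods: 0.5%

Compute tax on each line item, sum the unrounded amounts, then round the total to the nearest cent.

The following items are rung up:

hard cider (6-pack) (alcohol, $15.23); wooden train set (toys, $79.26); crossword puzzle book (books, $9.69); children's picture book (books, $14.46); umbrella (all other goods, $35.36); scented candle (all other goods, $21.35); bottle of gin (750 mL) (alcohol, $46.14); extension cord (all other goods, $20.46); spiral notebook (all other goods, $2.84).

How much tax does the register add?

Hard cider (6-pack) $15.23: alcohol → 12% + 2.75% local = 14.75% → $2.246425
Wooden train set $79.26: toys → 4.25% + 1.5% local = 5.75% → $4.55745
Crossword puzzle book $9.69: books → 8.75% + 1.25% local = 10% → $0.969
Children's picture book $14.46: books → 8.75% + 1.25% local = 10% → $1.446
Umbrella $35.36: all other goods → 5% + 0.5% local = 5.5% → $1.9448
Scented candle $21.35: all other goods → 5% + 0.5% local = 5.5% → $1.17425
Bottle of gin (750 mL) $46.14: alcohol → 12% + 2.75% local = 14.75% → $6.80565
Extension cord $20.46: all other goods → 5% + 0.5% local = 5.5% → $1.1253
Spiral notebook $2.84: all other goods → 5% + 0.5% local = 5.5% → $0.1562
Unrounded tax sum = $20.425075 → $20.43

$20.43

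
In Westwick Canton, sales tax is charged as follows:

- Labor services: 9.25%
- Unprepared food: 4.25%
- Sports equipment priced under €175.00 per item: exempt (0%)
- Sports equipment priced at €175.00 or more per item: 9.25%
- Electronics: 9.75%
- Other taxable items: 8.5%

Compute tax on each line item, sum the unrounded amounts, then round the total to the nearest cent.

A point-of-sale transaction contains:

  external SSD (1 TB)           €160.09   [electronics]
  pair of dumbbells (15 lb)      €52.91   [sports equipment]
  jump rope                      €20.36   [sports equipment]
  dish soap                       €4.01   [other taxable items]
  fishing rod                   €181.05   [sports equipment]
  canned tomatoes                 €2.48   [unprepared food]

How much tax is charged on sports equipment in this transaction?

€16.75

Pair of dumbbells (15 lb) €52.91: sports equipment, under €175.00 → 0% → €0.00
Jump rope €20.36: sports equipment, under €175.00 → 0% → €0.00
Fishing rod €181.05: sports equipment, €175.00 or more → 9.25% → €16.747125
Tax on sports equipment: unrounded sum = €16.747125 → €16.75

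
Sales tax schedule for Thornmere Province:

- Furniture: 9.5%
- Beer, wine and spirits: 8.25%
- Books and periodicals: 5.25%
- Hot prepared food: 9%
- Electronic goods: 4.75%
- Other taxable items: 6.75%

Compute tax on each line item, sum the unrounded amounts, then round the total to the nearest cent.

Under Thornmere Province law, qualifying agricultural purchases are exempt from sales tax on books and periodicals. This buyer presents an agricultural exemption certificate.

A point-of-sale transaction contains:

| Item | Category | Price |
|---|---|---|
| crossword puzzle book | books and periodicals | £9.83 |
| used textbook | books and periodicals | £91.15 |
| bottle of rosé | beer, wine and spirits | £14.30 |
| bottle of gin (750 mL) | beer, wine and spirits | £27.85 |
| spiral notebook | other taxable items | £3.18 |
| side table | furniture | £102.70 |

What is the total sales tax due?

£13.45

Crossword puzzle book £9.83: books and periodicals, buyer-exempt → 0% → £0.00
Used textbook £91.15: books and periodicals, buyer-exempt → 0% → £0.00
Bottle of rosé £14.30: beer, wine and spirits → 8.25% → £1.17975
Bottle of gin (750 mL) £27.85: beer, wine and spirits → 8.25% → £2.297625
Spiral notebook £3.18: other taxable items → 6.75% → £0.21465
Side table £102.70: furniture → 9.5% → £9.7565
Unrounded tax sum = £13.448525 → £13.45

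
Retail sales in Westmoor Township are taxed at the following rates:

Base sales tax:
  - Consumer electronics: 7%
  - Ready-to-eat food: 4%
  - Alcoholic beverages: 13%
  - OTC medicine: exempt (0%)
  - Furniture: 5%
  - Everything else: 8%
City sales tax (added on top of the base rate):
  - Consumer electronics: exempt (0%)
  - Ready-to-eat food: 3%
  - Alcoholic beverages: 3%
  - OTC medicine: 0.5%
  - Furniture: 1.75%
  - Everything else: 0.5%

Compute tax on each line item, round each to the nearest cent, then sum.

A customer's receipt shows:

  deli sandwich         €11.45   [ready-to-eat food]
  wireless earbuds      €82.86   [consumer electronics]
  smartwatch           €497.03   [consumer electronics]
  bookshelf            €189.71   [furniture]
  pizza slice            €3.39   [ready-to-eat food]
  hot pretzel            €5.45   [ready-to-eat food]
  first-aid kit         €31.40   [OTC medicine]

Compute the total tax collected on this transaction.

€54.98

Deli sandwich €11.45: ready-to-eat food → 4% + 3% city = 7% → €0.80
Wireless earbuds €82.86: consumer electronics → 7% + 0% city = 7% → €5.80
Smartwatch €497.03: consumer electronics → 7% + 0% city = 7% → €34.79
Bookshelf €189.71: furniture → 5% + 1.75% city = 6.75% → €12.81
Pizza slice €3.39: ready-to-eat food → 4% + 3% city = 7% → €0.24
Hot pretzel €5.45: ready-to-eat food → 4% + 3% city = 7% → €0.38
First-aid kit €31.40: OTC medicine → 0% + 0.5% city = 0.5% → €0.16
Total tax = €0.80 + €5.80 + €34.79 + €12.81 + €0.24 + €0.38 + €0.16 = €54.98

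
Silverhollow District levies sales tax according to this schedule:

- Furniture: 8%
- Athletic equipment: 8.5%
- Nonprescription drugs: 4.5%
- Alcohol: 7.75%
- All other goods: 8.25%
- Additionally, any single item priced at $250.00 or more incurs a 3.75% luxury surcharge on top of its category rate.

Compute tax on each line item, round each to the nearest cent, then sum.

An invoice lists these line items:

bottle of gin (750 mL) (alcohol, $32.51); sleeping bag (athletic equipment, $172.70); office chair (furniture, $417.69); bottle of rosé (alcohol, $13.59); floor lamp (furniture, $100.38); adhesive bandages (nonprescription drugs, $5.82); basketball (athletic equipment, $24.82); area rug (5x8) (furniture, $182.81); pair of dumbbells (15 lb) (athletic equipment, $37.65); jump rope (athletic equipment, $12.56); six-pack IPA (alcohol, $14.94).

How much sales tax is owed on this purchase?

Bottle of gin (750 mL) $32.51: alcohol → 7.75% → $2.52
Sleeping bag $172.70: athletic equipment → 8.5% → $14.68
Office chair $417.69: furniture → 8% + 3.75% surcharge = 11.75% → $49.08
Bottle of rosé $13.59: alcohol → 7.75% → $1.05
Floor lamp $100.38: furniture → 8% → $8.03
Adhesive bandages $5.82: nonprescription drugs → 4.5% → $0.26
Basketball $24.82: athletic equipment → 8.5% → $2.11
Area rug (5x8) $182.81: furniture → 8% → $14.62
Pair of dumbbells (15 lb) $37.65: athletic equipment → 8.5% → $3.20
Jump rope $12.56: athletic equipment → 8.5% → $1.07
Six-pack IPA $14.94: alcohol → 7.75% → $1.16
Total tax = $2.52 + $14.68 + $49.08 + $1.05 + $8.03 + $0.26 + $2.11 + $14.62 + $3.20 + $1.07 + $1.16 = $97.78

$97.78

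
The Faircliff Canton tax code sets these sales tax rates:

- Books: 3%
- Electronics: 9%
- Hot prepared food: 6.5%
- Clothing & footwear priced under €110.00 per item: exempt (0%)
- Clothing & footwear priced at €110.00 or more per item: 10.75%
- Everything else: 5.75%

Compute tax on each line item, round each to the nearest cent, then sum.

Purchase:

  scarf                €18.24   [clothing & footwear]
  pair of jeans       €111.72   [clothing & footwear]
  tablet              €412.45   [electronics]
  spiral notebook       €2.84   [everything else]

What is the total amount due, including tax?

€594.54

Scarf €18.24: clothing & footwear, under €110.00 → 0% → €0.00
Pair of jeans €111.72: clothing & footwear, €110.00 or more → 10.75% → €12.01
Tablet €412.45: electronics → 9% → €37.12
Spiral notebook €2.84: everything else → 5.75% → €0.16
Subtotal = €545.25; tax = €49.29; total due = €594.54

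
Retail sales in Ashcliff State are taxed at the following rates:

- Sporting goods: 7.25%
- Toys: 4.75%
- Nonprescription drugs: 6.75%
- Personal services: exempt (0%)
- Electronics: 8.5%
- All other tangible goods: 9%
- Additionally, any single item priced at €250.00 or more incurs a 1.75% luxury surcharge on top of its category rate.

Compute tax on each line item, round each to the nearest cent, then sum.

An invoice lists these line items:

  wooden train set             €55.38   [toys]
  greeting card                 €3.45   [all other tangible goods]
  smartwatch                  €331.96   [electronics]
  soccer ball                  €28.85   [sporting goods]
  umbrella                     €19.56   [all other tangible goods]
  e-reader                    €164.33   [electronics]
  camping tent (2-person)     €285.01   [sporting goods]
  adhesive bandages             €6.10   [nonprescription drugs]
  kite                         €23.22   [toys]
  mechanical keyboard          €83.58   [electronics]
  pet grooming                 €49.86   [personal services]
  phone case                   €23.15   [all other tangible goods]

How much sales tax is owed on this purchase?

€91.13

Wooden train set €55.38: toys → 4.75% → €2.63
Greeting card €3.45: all other tangible goods → 9% → €0.31
Smartwatch €331.96: electronics → 8.5% + 1.75% surcharge = 10.25% → €34.03
Soccer ball €28.85: sporting goods → 7.25% → €2.09
Umbrella €19.56: all other tangible goods → 9% → €1.76
E-reader €164.33: electronics → 8.5% → €13.97
Camping tent (2-person) €285.01: sporting goods → 7.25% + 1.75% surcharge = 9% → €25.65
Adhesive bandages €6.10: nonprescription drugs → 6.75% → €0.41
Kite €23.22: toys → 4.75% → €1.10
Mechanical keyboard €83.58: electronics → 8.5% → €7.10
Pet grooming €49.86: personal services → 0% → €0.00
Phone case €23.15: all other tangible goods → 9% → €2.08
Total tax = €2.63 + €0.31 + €34.03 + €2.09 + €1.76 + €13.97 + €25.65 + €0.41 + €1.10 + €7.10 + €2.08 = €91.13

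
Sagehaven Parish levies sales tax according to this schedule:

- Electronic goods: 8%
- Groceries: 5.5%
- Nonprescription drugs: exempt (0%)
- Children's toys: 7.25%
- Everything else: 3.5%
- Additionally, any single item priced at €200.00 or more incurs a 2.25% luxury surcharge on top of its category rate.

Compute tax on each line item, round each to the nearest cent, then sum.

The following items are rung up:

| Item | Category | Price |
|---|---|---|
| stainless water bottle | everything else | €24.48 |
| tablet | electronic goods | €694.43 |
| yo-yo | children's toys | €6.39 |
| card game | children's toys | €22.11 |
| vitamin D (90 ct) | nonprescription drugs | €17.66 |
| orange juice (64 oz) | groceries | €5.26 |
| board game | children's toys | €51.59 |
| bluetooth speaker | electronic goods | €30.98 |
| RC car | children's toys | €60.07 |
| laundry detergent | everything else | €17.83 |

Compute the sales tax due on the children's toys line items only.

Yo-yo €6.39: children's toys → 7.25% → €0.46
Card game €22.11: children's toys → 7.25% → €1.60
Board game €51.59: children's toys → 7.25% → €3.74
RC car €60.07: children's toys → 7.25% → €4.36
Tax on children's toys = €0.46 + €1.60 + €3.74 + €4.36 = €10.16

€10.16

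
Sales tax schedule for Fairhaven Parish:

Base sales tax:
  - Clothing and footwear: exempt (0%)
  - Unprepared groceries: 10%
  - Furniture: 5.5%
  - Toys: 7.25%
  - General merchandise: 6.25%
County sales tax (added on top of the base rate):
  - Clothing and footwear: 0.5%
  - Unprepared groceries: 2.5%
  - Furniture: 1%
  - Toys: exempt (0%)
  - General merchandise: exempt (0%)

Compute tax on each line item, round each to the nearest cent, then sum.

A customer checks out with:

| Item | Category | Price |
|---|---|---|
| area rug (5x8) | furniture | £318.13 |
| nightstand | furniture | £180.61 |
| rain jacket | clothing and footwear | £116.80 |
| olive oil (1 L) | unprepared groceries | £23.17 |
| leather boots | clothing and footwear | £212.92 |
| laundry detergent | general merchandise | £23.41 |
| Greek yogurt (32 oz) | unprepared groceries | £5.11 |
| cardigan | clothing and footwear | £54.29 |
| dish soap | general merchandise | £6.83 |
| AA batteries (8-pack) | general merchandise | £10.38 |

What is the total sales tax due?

£40.41

Area rug (5x8) £318.13: furniture → 5.5% + 1% county = 6.5% → £20.68
Nightstand £180.61: furniture → 5.5% + 1% county = 6.5% → £11.74
Rain jacket £116.80: clothing and footwear → 0% + 0.5% county = 0.5% → £0.58
Olive oil (1 L) £23.17: unprepared groceries → 10% + 2.5% county = 12.5% → £2.90
Leather boots £212.92: clothing and footwear → 0% + 0.5% county = 0.5% → £1.06
Laundry detergent £23.41: general merchandise → 6.25% + 0% county = 6.25% → £1.46
Greek yogurt (32 oz) £5.11: unprepared groceries → 10% + 2.5% county = 12.5% → £0.64
Cardigan £54.29: clothing and footwear → 0% + 0.5% county = 0.5% → £0.27
Dish soap £6.83: general merchandise → 6.25% + 0% county = 6.25% → £0.43
AA batteries (8-pack) £10.38: general merchandise → 6.25% + 0% county = 6.25% → £0.65
Total tax = £20.68 + £11.74 + £0.58 + £2.90 + £1.06 + £1.46 + £0.64 + £0.27 + £0.43 + £0.65 = £40.41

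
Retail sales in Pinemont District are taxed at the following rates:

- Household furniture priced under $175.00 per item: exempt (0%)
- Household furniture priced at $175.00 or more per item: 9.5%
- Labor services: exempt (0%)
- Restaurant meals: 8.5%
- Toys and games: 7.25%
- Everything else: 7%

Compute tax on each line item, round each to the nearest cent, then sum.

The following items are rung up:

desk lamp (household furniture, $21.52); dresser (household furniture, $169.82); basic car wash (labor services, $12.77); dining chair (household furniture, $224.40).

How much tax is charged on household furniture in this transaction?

Desk lamp $21.52: household furniture, under $175.00 → 0% → $0.00
Dresser $169.82: household furniture, under $175.00 → 0% → $0.00
Dining chair $224.40: household furniture, $175.00 or more → 9.5% → $21.32
Tax on household furniture = $0.00 + $0.00 + $21.32 = $21.32

$21.32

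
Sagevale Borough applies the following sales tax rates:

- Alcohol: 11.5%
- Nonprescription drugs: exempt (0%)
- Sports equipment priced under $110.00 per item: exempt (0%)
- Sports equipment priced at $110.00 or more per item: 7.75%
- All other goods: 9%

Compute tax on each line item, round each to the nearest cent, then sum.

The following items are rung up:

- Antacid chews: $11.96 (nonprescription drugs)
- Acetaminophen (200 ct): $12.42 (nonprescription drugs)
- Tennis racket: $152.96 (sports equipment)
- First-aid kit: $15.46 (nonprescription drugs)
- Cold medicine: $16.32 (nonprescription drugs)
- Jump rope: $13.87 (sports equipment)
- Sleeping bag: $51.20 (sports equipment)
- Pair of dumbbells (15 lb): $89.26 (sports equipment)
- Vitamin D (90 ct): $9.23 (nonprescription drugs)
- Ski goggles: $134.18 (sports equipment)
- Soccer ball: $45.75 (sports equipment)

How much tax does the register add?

$22.25

Antacid chews $11.96: nonprescription drugs → 0% → $0.00
Acetaminophen (200 ct) $12.42: nonprescription drugs → 0% → $0.00
Tennis racket $152.96: sports equipment, $110.00 or more → 7.75% → $11.85
First-aid kit $15.46: nonprescription drugs → 0% → $0.00
Cold medicine $16.32: nonprescription drugs → 0% → $0.00
Jump rope $13.87: sports equipment, under $110.00 → 0% → $0.00
Sleeping bag $51.20: sports equipment, under $110.00 → 0% → $0.00
Pair of dumbbells (15 lb) $89.26: sports equipment, under $110.00 → 0% → $0.00
Vitamin D (90 ct) $9.23: nonprescription drugs → 0% → $0.00
Ski goggles $134.18: sports equipment, $110.00 or more → 7.75% → $10.40
Soccer ball $45.75: sports equipment, under $110.00 → 0% → $0.00
Total tax = $11.85 + $10.40 = $22.25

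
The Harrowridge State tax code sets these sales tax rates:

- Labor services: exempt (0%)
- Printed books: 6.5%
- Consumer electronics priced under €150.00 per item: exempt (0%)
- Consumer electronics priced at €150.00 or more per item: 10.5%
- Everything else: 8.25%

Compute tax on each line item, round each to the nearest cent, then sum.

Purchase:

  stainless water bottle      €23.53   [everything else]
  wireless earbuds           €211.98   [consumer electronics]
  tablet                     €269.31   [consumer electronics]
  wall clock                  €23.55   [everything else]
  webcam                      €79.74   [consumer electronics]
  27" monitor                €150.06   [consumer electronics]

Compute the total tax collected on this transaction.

€70.18

Stainless water bottle €23.53: everything else → 8.25% → €1.94
Wireless earbuds €211.98: consumer electronics, €150.00 or more → 10.5% → €22.26
Tablet €269.31: consumer electronics, €150.00 or more → 10.5% → €28.28
Wall clock €23.55: everything else → 8.25% → €1.94
Webcam €79.74: consumer electronics, under €150.00 → 0% → €0.00
27" monitor €150.06: consumer electronics, €150.00 or more → 10.5% → €15.76
Total tax = €1.94 + €22.26 + €28.28 + €1.94 + €15.76 = €70.18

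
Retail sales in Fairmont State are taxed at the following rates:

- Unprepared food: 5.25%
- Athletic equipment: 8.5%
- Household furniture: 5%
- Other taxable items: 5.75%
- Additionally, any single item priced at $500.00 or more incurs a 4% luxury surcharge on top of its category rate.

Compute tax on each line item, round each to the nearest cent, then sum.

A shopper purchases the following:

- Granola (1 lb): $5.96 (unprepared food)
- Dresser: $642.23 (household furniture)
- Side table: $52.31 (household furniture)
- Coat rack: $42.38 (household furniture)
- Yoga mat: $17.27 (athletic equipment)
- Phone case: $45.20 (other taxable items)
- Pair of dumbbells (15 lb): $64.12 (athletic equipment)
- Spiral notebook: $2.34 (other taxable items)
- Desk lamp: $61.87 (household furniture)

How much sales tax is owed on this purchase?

$75.59

Granola (1 lb) $5.96: unprepared food → 5.25% → $0.31
Dresser $642.23: household furniture → 5% + 4% surcharge = 9% → $57.80
Side table $52.31: household furniture → 5% → $2.62
Coat rack $42.38: household furniture → 5% → $2.12
Yoga mat $17.27: athletic equipment → 8.5% → $1.47
Phone case $45.20: other taxable items → 5.75% → $2.60
Pair of dumbbells (15 lb) $64.12: athletic equipment → 8.5% → $5.45
Spiral notebook $2.34: other taxable items → 5.75% → $0.13
Desk lamp $61.87: household furniture → 5% → $3.09
Total tax = $0.31 + $57.80 + $2.62 + $2.12 + $1.47 + $2.60 + $5.45 + $0.13 + $3.09 = $75.59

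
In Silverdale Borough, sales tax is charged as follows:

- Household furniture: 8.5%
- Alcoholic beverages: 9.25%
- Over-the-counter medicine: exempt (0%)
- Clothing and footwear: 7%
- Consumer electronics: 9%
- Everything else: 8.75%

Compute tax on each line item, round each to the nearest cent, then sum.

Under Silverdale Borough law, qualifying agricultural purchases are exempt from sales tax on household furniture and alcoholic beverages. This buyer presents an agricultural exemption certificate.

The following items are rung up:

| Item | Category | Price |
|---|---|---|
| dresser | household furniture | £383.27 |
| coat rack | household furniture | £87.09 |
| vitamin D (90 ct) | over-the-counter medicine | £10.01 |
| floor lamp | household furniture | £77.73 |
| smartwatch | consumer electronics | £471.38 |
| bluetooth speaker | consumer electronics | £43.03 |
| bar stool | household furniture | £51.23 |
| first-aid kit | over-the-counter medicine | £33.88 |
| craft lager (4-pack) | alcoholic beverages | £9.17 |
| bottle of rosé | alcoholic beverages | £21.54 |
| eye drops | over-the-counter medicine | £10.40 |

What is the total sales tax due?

Dresser £383.27: household furniture, buyer-exempt → 0% → £0.00
Coat rack £87.09: household furniture, buyer-exempt → 0% → £0.00
Vitamin D (90 ct) £10.01: over-the-counter medicine → 0% → £0.00
Floor lamp £77.73: household furniture, buyer-exempt → 0% → £0.00
Smartwatch £471.38: consumer electronics → 9% → £42.42
Bluetooth speaker £43.03: consumer electronics → 9% → £3.87
Bar stool £51.23: household furniture, buyer-exempt → 0% → £0.00
First-aid kit £33.88: over-the-counter medicine → 0% → £0.00
Craft lager (4-pack) £9.17: alcoholic beverages, buyer-exempt → 0% → £0.00
Bottle of rosé £21.54: alcoholic beverages, buyer-exempt → 0% → £0.00
Eye drops £10.40: over-the-counter medicine → 0% → £0.00
Total tax = £42.42 + £3.87 = £46.29

£46.29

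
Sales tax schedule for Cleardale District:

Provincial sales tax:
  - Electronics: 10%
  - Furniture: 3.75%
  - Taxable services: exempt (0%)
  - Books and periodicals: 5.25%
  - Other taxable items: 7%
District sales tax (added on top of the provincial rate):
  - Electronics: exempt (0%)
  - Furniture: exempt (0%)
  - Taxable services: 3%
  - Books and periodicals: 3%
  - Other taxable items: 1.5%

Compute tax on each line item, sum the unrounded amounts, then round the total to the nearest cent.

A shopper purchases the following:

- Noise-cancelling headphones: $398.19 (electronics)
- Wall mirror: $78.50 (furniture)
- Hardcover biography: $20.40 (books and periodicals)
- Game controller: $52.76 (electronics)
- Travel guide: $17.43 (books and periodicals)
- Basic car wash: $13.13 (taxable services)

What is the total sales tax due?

Noise-cancelling headphones $398.19: electronics → 10% + 0% district = 10% → $39.819
Wall mirror $78.50: furniture → 3.75% + 0% district = 3.75% → $2.94375
Hardcover biography $20.40: books and periodicals → 5.25% + 3% district = 8.25% → $1.683
Game controller $52.76: electronics → 10% + 0% district = 10% → $5.276
Travel guide $17.43: books and periodicals → 5.25% + 3% district = 8.25% → $1.437975
Basic car wash $13.13: taxable services → 0% + 3% district = 3% → $0.3939
Unrounded tax sum = $51.553625 → $51.55

$51.55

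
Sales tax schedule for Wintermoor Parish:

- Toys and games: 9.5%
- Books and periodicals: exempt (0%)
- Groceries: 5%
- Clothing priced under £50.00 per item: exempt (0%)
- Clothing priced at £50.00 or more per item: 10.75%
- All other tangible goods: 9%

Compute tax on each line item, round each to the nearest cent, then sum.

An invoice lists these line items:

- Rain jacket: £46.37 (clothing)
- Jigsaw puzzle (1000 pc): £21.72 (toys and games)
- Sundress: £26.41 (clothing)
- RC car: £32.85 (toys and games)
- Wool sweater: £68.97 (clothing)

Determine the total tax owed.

Rain jacket £46.37: clothing, under £50.00 → 0% → £0.00
Jigsaw puzzle (1000 pc) £21.72: toys and games → 9.5% → £2.06
Sundress £26.41: clothing, under £50.00 → 0% → £0.00
RC car £32.85: toys and games → 9.5% → £3.12
Wool sweater £68.97: clothing, £50.00 or more → 10.75% → £7.41
Total tax = £2.06 + £3.12 + £7.41 = £12.59

£12.59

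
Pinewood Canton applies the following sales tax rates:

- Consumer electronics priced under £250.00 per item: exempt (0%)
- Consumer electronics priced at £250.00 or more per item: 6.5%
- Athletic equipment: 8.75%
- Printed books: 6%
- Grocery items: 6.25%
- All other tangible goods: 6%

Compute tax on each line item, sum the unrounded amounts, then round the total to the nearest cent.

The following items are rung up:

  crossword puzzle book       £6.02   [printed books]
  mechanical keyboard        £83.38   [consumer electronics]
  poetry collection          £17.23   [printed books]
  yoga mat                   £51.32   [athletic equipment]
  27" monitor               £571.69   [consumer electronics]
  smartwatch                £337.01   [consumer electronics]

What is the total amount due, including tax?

£1131.60

Crossword puzzle book £6.02: printed books → 6% → £0.3612
Mechanical keyboard £83.38: consumer electronics, under £250.00 → 0% → £0.00
Poetry collection £17.23: printed books → 6% → £1.0338
Yoga mat £51.32: athletic equipment → 8.75% → £4.4905
27" monitor £571.69: consumer electronics, £250.00 or more → 6.5% → £37.15985
Smartwatch £337.01: consumer electronics, £250.00 or more → 6.5% → £21.90565
Subtotal = £1066.65; unrounded tax = £64.951 → £64.95; total due = £1131.60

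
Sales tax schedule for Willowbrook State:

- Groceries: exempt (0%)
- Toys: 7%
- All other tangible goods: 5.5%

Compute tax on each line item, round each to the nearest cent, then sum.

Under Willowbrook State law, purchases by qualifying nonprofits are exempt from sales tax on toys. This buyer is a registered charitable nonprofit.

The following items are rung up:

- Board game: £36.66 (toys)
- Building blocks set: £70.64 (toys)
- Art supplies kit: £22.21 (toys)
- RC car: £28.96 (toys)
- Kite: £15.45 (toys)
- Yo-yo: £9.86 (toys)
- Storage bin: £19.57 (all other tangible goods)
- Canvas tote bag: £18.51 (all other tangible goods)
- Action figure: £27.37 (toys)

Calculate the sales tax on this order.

£2.10

Board game £36.66: toys, buyer-exempt → 0% → £0.00
Building blocks set £70.64: toys, buyer-exempt → 0% → £0.00
Art supplies kit £22.21: toys, buyer-exempt → 0% → £0.00
RC car £28.96: toys, buyer-exempt → 0% → £0.00
Kite £15.45: toys, buyer-exempt → 0% → £0.00
Yo-yo £9.86: toys, buyer-exempt → 0% → £0.00
Storage bin £19.57: all other tangible goods → 5.5% → £1.08
Canvas tote bag £18.51: all other tangible goods → 5.5% → £1.02
Action figure £27.37: toys, buyer-exempt → 0% → £0.00
Total tax = £1.08 + £1.02 = £2.10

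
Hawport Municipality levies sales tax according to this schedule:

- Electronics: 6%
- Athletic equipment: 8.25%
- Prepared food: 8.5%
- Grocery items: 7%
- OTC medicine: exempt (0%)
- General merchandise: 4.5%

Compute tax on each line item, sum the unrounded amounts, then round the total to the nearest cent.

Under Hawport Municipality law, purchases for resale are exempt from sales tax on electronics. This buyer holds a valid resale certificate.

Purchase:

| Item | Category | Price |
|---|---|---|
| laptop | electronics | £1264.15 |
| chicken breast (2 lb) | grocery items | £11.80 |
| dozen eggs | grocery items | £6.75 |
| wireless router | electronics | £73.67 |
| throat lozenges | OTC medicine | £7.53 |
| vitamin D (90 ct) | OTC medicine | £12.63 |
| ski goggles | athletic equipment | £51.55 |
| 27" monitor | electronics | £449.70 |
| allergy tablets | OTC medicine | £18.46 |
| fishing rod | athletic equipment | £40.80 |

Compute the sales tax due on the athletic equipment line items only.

£7.62

Ski goggles £51.55: athletic equipment → 8.25% → £4.252875
Fishing rod £40.80: athletic equipment → 8.25% → £3.366
Tax on athletic equipment: unrounded sum = £7.618875 → £7.62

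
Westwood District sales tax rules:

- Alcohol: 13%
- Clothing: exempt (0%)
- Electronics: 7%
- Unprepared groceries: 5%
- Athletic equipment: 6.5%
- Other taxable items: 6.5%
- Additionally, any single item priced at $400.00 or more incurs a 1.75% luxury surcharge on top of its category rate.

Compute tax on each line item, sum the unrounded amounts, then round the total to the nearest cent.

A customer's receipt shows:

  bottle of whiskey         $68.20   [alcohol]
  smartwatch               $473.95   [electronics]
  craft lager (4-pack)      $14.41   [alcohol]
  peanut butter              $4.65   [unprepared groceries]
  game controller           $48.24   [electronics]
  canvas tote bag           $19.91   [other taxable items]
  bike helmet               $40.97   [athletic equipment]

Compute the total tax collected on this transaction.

Bottle of whiskey $68.20: alcohol → 13% → $8.866
Smartwatch $473.95: electronics → 7% + 1.75% surcharge = 8.75% → $41.470625
Craft lager (4-pack) $14.41: alcohol → 13% → $1.8733
Peanut butter $4.65: unprepared groceries → 5% → $0.2325
Game controller $48.24: electronics → 7% → $3.3768
Canvas tote bag $19.91: other taxable items → 6.5% → $1.29415
Bike helmet $40.97: athletic equipment → 6.5% → $2.66305
Unrounded tax sum = $59.776425 → $59.78

$59.78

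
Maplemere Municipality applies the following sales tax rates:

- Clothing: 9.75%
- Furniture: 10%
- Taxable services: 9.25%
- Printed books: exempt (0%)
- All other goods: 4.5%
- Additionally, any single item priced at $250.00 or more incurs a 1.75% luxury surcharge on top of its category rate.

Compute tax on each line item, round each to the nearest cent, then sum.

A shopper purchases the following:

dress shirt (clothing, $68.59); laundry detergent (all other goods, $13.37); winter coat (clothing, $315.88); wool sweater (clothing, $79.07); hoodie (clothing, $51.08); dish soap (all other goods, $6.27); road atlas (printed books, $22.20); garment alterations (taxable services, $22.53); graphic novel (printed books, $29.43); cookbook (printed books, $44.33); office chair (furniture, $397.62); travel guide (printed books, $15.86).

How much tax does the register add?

$105.39

Dress shirt $68.59: clothing → 9.75% → $6.69
Laundry detergent $13.37: all other goods → 4.5% → $0.60
Winter coat $315.88: clothing → 9.75% + 1.75% surcharge = 11.5% → $36.33
Wool sweater $79.07: clothing → 9.75% → $7.71
Hoodie $51.08: clothing → 9.75% → $4.98
Dish soap $6.27: all other goods → 4.5% → $0.28
Road atlas $22.20: printed books → 0% → $0.00
Garment alterations $22.53: taxable services → 9.25% → $2.08
Graphic novel $29.43: printed books → 0% → $0.00
Cookbook $44.33: printed books → 0% → $0.00
Office chair $397.62: furniture → 10% + 1.75% surcharge = 11.75% → $46.72
Travel guide $15.86: printed books → 0% → $0.00
Total tax = $6.69 + $0.60 + $36.33 + $7.71 + $4.98 + $0.28 + $2.08 + $46.72 = $105.39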